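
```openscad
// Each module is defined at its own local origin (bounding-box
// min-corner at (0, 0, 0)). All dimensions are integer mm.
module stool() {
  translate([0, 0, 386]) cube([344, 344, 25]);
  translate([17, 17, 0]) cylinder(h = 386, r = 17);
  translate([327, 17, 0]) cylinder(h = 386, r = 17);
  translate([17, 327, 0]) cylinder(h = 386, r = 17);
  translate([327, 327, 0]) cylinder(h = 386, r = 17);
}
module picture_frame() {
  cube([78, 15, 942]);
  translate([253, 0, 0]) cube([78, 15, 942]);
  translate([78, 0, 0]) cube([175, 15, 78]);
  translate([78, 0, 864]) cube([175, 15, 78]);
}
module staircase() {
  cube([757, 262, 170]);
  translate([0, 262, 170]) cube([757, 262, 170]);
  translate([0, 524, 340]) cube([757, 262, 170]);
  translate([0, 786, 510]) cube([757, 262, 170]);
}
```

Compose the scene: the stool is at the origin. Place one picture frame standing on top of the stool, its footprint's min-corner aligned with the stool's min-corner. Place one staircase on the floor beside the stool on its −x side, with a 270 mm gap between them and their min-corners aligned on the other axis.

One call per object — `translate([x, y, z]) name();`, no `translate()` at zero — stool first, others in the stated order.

stool();
translate([0, 0, 411]) picture_frame();
translate([-1027, 0, 0]) staircase();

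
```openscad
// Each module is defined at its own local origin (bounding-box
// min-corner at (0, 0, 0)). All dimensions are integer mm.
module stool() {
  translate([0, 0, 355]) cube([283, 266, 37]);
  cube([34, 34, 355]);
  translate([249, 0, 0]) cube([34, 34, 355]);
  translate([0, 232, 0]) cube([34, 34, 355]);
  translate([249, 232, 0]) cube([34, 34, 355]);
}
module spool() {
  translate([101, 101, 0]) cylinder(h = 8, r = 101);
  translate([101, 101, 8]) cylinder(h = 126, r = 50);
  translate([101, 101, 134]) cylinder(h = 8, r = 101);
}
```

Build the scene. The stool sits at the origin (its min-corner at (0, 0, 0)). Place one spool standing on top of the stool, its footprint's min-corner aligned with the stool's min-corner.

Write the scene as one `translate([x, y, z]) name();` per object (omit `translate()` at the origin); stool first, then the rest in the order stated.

stool();
translate([0, 0, 392]) spool();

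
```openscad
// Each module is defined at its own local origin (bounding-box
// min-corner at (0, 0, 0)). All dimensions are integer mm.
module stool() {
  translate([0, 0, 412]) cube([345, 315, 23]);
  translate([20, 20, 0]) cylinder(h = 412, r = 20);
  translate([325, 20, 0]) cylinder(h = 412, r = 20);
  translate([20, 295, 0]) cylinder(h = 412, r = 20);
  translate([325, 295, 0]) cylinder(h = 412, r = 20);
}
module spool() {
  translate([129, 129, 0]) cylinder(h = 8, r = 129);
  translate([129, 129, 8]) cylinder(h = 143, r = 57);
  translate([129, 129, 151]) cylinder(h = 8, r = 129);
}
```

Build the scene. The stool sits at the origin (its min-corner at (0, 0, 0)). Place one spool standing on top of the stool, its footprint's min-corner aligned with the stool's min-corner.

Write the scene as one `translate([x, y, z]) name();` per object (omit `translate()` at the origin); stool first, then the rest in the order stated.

stool();
translate([0, 0, 435]) spool();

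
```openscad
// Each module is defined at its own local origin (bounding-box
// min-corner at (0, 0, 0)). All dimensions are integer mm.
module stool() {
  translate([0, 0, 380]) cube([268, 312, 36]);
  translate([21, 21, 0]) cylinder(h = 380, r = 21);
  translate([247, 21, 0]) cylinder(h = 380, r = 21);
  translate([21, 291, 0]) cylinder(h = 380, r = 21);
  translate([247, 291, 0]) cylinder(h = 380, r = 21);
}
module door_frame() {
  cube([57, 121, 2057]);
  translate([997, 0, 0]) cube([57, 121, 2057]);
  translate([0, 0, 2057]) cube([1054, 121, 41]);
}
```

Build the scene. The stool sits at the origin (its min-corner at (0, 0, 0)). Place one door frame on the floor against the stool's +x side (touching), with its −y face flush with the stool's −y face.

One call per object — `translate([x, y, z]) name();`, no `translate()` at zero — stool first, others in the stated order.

stool();
translate([268, 0, 0]) door_frame();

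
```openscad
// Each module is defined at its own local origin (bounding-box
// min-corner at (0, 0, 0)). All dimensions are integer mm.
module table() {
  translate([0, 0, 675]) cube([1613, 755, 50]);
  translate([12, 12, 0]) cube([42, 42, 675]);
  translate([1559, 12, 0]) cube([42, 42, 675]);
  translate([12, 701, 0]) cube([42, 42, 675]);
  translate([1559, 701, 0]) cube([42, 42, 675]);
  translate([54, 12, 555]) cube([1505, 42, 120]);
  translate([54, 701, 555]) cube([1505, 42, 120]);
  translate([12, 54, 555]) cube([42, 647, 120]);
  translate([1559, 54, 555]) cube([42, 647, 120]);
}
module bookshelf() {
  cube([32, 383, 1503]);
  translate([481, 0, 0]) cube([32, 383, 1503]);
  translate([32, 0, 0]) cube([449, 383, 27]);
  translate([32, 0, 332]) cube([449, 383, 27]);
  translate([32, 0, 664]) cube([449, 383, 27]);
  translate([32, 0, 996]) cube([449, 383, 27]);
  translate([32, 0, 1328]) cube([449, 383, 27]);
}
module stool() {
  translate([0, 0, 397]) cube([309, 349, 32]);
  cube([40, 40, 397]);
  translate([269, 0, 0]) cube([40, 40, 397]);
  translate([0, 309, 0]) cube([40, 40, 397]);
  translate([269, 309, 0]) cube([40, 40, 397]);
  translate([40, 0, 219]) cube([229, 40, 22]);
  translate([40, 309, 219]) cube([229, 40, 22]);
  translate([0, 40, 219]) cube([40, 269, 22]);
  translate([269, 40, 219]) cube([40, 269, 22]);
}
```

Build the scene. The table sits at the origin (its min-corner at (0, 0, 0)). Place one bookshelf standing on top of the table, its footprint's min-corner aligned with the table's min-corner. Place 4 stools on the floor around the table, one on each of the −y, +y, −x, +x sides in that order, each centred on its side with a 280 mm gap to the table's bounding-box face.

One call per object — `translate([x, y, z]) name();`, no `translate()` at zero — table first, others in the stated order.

table();
translate([0, 0, 725]) bookshelf();
translate([652, -629, 0]) stool();
translate([652, 1035, 0]) stool();
translate([-589, 203, 0]) stool();
translate([1893, 203, 0]) stool();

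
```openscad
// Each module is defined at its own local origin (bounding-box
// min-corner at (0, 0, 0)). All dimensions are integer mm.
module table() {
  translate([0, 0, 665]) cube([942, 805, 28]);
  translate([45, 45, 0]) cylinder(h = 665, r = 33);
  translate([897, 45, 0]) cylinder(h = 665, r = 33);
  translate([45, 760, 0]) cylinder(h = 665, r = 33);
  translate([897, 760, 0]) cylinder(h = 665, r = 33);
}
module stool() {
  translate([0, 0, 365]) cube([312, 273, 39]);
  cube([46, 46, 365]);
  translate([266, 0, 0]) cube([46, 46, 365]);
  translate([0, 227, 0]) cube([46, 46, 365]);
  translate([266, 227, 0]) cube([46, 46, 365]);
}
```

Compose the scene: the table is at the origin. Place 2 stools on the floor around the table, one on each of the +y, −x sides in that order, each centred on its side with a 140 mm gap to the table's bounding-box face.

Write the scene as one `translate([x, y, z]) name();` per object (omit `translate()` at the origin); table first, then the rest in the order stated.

table();
translate([315, 945, 0]) stool();
translate([-452, 266, 0]) stool();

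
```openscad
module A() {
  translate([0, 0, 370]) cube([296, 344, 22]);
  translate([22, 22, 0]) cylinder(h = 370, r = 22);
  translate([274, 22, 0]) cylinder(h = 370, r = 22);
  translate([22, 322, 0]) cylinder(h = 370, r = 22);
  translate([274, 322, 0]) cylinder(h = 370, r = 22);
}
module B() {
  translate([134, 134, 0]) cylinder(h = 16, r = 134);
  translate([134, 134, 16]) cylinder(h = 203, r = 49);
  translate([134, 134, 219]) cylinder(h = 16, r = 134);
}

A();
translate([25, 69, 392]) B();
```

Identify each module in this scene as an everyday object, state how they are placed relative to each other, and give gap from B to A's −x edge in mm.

The spool's min-x is at 25; the stool's min-x is 0; gap = 25 mm.

A is a stool. B is a spool. The spool is on top of the stool. The gap from the spool to the stool's −x edge is 25 mm.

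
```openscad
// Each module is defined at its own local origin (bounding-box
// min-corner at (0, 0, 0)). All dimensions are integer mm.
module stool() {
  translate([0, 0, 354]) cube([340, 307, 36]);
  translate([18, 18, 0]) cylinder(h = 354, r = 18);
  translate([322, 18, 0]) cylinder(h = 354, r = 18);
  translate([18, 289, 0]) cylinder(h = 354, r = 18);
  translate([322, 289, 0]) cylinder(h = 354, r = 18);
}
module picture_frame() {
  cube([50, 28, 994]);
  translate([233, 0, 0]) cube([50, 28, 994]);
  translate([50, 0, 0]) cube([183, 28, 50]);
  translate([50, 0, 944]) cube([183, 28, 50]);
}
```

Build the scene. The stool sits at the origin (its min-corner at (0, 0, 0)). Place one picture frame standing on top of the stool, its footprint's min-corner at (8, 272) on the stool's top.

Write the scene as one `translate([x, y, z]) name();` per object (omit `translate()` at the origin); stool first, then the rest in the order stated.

stool();
translate([8, 272, 390]) picture_frame();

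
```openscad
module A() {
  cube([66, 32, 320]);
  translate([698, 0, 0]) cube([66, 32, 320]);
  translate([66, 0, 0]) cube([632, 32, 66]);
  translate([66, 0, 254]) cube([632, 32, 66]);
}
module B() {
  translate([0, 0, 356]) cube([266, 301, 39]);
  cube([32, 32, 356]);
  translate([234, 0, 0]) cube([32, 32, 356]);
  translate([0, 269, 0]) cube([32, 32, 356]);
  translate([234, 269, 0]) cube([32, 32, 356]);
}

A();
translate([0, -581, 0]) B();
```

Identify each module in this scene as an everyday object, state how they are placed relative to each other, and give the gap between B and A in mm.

A is a picture frame. B is a stool. The stool is on the floor beside the picture frame on its −y side. The gap between the stool and the picture frame is 280 mm.

The stool's nearest face is 280 mm from the picture frame's −y face.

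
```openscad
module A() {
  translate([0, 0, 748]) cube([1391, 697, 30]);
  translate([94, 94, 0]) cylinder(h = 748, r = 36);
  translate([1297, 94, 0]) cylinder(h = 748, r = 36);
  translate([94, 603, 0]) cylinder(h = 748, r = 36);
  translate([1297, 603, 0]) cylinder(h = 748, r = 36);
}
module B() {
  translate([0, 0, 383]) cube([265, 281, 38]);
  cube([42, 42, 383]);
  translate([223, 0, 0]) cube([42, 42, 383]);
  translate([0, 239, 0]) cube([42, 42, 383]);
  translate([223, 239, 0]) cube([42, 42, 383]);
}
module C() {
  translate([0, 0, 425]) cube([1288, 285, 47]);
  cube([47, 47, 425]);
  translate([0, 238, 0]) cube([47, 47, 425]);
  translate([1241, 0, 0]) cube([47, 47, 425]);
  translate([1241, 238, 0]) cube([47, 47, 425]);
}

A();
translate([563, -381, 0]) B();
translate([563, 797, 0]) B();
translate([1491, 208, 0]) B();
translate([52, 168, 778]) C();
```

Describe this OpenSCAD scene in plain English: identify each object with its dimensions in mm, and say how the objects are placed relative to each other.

A is a rectangular dining table. The top is 1391×697×30 mm with its upper surface at z = 778 mm. It stands on four round legs of 72 mm diameter, each leg's bounding box inset 58 mm from the nearest pair of top edges, running from the floor to the underside of the top.

B is a simple wooden stool: a rectangular seat 265 mm (x) by 281 mm (y), 38 mm thick, top face at z = 421 mm, on four square legs, each 42×42 mm in cross-section. The legs rest on z = 0, each flush with a corner of the seat.

C is a bench: a 1288×285 mm seat slab, 47 mm thick, top at z = 472 mm, on four 47×47 mm square legs flush with the seat corners and standing on z = 0.

Three stools sit around the table at the −y, +y, +x sides. The bench is on top of the table.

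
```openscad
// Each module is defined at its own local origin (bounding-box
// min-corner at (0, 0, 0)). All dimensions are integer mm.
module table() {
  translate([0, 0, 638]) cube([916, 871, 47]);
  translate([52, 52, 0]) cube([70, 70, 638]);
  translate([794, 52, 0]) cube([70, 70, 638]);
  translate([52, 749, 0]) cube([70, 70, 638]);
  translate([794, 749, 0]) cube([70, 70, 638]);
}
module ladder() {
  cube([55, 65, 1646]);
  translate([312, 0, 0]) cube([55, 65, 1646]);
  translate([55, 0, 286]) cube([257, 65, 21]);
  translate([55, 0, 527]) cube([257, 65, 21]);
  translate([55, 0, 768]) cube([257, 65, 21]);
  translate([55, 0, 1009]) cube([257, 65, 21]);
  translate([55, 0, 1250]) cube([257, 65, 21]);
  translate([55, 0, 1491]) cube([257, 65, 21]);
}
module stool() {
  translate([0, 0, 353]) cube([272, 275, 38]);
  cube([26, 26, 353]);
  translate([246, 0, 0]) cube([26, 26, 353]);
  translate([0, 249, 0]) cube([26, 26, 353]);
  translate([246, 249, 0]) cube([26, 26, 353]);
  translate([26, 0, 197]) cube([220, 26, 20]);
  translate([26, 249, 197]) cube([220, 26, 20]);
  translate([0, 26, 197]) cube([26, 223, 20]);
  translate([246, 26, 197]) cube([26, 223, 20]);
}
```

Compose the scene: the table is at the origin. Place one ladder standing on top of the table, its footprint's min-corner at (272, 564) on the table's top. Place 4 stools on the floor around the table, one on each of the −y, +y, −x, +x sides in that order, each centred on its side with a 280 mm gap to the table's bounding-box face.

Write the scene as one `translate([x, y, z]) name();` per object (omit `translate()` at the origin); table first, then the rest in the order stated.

table();
translate([272, 564, 685]) ladder();
translate([322, -555, 0]) stool();
translate([322, 1151, 0]) stool();
translate([-552, 298, 0]) stool();
translate([1196, 298, 0]) stool();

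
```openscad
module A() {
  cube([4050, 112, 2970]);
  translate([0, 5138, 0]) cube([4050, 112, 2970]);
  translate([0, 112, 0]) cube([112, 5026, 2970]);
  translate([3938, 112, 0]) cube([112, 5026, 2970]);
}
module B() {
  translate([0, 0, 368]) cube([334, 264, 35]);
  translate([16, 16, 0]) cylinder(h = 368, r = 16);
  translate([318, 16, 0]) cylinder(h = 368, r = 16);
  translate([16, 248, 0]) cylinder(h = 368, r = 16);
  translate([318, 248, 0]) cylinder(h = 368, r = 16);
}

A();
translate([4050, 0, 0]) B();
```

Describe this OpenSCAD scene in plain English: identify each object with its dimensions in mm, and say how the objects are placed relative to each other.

A is a box-shaped house frame (walls only): outside footprint 4050×5250 mm, wall height 2970 mm, wall thickness 112 mm. The two y-facing walls run the full x-width; the two x-facing walls fit between the inner faces of the y-facing walls.

B is a four-legged stool. The seat is a 334×264×35 mm slab whose top surface is at z = 403 mm; four round legs, each 32 mm in diameter, run from the floor (z = 0) to the underside of the seat, each leg's axis is inset half a diameter from the nearest pair of seat edges (so the leg's bounding box is flush with the corner).

The stool is against the house frame's +x side, with their −y faces flush.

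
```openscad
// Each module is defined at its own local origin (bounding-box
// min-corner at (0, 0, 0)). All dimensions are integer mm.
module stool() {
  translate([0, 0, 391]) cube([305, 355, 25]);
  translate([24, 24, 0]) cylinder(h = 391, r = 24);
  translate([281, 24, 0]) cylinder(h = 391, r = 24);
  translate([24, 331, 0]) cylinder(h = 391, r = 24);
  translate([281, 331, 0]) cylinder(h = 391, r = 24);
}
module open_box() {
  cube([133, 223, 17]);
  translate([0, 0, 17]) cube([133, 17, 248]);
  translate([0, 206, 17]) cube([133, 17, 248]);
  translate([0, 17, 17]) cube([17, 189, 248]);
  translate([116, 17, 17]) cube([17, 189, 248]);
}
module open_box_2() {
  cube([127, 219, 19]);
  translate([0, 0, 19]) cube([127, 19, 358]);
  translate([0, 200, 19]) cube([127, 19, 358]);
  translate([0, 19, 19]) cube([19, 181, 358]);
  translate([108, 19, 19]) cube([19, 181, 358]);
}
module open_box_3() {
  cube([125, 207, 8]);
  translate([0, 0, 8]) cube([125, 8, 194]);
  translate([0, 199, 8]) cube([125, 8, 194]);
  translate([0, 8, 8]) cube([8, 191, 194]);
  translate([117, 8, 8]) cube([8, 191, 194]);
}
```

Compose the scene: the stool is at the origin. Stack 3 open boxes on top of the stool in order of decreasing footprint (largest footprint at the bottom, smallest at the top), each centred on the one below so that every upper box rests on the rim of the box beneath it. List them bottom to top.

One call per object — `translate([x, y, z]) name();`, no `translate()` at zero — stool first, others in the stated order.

stool();
translate([86, 66, 416]) open_box();
translate([89, 68, 681]) open_box_2();
translate([90, 74, 1058]) open_box_3();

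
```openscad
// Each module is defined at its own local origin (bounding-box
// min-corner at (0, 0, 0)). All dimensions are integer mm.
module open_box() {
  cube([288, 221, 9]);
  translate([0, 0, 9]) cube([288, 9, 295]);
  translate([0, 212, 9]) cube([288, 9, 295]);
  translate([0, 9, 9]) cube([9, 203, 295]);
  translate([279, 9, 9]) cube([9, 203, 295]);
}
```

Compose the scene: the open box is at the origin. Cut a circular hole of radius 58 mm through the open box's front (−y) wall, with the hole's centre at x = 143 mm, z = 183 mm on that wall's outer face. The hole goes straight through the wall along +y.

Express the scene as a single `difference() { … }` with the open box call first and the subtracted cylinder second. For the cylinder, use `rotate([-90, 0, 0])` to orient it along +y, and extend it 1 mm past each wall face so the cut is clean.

difference() {
  open_box();
  translate([143, -1, 183]) rotate([-90, 0, 0]) cylinder(h = 11, r = 58);
}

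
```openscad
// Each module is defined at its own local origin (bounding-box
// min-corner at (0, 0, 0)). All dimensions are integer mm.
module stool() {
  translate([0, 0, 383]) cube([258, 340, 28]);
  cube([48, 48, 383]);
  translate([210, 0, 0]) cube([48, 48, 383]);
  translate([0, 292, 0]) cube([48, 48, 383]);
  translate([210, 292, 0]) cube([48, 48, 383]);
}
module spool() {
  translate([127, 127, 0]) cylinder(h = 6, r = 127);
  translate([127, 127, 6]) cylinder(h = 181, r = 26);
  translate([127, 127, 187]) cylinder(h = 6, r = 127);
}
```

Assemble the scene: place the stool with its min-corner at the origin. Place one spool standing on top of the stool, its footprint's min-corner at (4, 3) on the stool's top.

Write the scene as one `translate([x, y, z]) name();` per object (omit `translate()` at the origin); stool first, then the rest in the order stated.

stool();
translate([4, 3, 411]) spool();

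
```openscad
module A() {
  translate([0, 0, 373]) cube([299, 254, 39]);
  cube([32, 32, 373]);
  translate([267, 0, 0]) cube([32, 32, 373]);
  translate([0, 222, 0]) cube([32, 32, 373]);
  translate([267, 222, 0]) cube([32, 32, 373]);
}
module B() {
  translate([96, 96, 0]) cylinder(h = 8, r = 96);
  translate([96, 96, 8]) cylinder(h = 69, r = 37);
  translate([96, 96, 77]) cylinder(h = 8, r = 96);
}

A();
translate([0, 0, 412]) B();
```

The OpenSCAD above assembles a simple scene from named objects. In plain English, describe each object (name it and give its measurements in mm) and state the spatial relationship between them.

A is a four-legged stool. The seat is 299×254 mm, 39 mm thick, top at z = 412 mm. It stands on four square legs, each 32×32 mm in cross-section, from z = 0 to the seat underside, each flush with a corner of the seat.

B is a spool: two coaxial disc flanges of radius 96 mm and thickness 8 mm, joined by a core cylinder of radius 37 mm and height 69 mm. The lower flange rests on z = 0 and the three cylinders share a vertical axis.

The spool is on top of the stool.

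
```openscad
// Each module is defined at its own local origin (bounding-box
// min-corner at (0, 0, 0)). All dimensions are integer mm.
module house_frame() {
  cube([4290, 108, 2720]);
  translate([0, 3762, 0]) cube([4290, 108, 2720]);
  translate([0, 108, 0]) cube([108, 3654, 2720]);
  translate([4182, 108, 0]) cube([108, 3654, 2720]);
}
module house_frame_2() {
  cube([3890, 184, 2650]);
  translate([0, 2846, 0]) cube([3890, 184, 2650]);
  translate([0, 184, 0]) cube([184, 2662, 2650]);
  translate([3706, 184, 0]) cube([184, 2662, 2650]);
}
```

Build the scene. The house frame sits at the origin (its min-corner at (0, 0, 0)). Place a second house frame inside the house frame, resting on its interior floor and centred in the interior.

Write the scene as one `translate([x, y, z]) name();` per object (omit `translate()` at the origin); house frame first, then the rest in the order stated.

house_frame();
translate([200, 420, 0]) house_frame_2();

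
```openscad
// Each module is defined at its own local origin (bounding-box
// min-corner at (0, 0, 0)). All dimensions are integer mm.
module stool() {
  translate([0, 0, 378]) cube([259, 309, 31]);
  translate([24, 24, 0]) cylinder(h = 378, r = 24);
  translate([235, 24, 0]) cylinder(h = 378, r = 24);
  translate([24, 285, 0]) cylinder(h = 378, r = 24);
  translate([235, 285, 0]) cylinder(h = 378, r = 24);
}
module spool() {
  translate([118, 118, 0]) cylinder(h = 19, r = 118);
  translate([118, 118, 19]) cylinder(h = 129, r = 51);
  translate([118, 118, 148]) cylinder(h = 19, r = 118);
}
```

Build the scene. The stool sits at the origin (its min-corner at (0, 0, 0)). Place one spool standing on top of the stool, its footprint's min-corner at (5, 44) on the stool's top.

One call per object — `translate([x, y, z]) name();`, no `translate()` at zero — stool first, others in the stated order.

stool();
translate([5, 44, 409]) spool();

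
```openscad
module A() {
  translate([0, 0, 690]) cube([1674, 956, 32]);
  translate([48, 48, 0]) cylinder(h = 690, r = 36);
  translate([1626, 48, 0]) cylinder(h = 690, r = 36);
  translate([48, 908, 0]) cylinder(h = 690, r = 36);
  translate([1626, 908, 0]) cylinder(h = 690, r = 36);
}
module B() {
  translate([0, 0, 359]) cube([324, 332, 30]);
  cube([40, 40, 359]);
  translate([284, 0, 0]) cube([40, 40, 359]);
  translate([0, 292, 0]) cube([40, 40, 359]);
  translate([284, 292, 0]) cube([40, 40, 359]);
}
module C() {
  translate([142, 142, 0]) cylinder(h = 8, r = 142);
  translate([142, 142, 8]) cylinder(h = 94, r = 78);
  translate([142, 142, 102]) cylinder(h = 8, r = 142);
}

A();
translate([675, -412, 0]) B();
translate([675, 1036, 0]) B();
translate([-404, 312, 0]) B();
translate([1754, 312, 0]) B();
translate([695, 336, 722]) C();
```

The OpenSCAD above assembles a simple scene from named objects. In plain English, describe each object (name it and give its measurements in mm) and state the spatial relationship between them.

A is a table: top 1674 mm (x) × 956 mm (y), 32 mm thick, upper face at z = 722 mm, on four round legs of 72 mm diameter, each leg's bounding box inset 12 mm from the nearest pair of top edges, running from z = 0 to the bottom of the top.

B is a four-legged stool. The seat is a 324×332×30 mm slab whose top surface is at z = 389 mm; four square legs, each 40×40 mm in cross-section, run from the floor (z = 0) to the underside of the seat, each flush with a corner of the seat.

C is a spool: two coaxial disc flanges of radius 142 mm and thickness 8 mm, joined by a core cylinder of radius 78 mm and height 94 mm. The lower flange rests on z = 0 and the three cylinders share a vertical axis.

Four stools sit around the table at the −y, +y, −x, +x sides. The spool is on top of the table, centred.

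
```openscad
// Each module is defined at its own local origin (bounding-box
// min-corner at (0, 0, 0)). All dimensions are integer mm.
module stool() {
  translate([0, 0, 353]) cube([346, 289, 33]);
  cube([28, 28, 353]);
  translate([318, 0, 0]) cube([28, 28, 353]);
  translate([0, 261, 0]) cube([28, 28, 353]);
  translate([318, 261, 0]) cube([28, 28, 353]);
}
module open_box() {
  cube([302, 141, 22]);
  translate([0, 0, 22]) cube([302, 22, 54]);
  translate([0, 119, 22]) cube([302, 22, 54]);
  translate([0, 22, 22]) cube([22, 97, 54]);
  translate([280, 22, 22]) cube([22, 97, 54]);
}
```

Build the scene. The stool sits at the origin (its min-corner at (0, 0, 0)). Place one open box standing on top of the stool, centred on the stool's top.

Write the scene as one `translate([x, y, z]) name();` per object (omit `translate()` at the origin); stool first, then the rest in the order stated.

stool();
translate([22, 74, 386]) open_box();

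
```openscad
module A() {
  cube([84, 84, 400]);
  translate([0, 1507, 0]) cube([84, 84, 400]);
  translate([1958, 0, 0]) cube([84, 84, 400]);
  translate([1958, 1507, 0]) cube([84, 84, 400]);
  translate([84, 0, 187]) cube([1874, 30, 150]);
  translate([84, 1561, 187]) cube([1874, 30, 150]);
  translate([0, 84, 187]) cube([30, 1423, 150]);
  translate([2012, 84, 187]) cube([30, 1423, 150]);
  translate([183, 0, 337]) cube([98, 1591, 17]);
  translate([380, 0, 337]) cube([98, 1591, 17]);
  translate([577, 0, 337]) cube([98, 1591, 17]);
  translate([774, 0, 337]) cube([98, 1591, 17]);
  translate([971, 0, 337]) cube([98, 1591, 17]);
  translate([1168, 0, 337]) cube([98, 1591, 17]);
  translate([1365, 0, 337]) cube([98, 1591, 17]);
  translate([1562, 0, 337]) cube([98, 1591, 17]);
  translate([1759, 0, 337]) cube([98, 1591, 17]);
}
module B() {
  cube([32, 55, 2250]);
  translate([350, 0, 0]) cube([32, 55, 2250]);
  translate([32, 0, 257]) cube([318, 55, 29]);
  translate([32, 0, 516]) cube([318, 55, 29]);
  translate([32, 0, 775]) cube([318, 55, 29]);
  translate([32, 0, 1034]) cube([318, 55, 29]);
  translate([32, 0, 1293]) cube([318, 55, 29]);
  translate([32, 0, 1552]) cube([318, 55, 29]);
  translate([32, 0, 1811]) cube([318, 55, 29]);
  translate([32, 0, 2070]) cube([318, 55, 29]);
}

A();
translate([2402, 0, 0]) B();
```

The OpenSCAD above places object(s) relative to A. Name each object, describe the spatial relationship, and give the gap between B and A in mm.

A is a bed frame. B is a ladder. The ladder is on the floor beside the bed frame on its +x side. The gap between the ladder and the bed frame is 360 mm.

The ladder's nearest face is 360 mm from the bed frame's +x face.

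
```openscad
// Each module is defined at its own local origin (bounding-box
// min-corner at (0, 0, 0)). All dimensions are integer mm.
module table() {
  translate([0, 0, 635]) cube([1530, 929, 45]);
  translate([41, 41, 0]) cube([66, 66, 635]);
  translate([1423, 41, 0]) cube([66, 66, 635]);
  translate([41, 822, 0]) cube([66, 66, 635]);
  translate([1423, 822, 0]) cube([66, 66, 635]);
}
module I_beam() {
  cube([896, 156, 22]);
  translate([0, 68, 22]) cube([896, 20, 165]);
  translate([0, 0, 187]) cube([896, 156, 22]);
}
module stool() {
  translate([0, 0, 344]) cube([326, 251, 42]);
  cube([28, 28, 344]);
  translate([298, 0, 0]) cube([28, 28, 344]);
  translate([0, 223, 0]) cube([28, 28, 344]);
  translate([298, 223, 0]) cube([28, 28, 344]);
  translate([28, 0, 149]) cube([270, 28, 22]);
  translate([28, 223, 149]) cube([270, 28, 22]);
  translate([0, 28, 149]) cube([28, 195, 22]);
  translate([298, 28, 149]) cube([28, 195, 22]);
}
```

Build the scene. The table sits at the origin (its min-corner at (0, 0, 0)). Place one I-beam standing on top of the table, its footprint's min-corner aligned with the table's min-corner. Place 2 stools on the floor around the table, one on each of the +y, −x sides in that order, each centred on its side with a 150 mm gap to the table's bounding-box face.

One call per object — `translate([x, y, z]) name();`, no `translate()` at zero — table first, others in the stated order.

table();
translate([0, 0, 680]) I_beam();
translate([602, 1079, 0]) stool();
translate([-476, 339, 0]) stool();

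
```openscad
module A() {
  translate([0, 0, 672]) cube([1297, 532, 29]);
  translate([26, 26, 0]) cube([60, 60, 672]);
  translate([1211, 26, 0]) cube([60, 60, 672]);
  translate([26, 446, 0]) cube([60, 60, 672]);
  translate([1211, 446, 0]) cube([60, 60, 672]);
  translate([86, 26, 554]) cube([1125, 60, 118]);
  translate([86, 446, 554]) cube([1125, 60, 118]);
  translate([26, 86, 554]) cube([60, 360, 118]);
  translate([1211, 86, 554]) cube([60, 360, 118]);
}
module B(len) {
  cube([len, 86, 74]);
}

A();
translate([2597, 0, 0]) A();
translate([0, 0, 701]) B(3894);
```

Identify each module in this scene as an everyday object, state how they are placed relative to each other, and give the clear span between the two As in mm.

Second table starts at x = 2597; first ends at x = 1297; clear span = 2597 − 1297 = 1300 mm.

A is a table. B is a beam. A beam spans the tops of two tables. The clear span between the two tables is 1300 mm.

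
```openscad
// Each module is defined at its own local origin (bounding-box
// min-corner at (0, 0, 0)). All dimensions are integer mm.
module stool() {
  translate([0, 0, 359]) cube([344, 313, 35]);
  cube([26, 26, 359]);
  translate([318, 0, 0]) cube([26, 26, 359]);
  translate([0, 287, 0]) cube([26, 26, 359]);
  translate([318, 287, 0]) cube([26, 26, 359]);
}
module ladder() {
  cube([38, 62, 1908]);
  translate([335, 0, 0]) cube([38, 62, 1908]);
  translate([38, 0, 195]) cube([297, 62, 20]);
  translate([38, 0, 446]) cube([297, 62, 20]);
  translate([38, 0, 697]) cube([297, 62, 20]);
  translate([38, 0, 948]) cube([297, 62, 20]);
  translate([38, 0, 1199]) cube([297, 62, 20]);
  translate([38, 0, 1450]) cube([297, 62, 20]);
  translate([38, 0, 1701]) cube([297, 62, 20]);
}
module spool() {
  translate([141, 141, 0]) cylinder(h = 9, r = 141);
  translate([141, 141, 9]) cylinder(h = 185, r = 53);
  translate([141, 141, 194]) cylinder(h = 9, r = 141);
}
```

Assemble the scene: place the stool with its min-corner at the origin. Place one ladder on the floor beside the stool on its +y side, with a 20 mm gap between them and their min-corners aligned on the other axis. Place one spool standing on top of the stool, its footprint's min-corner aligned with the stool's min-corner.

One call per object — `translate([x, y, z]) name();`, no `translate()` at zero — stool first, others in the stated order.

stool();
translate([0, 333, 0]) ladder();
translate([0, 0, 394]) spool();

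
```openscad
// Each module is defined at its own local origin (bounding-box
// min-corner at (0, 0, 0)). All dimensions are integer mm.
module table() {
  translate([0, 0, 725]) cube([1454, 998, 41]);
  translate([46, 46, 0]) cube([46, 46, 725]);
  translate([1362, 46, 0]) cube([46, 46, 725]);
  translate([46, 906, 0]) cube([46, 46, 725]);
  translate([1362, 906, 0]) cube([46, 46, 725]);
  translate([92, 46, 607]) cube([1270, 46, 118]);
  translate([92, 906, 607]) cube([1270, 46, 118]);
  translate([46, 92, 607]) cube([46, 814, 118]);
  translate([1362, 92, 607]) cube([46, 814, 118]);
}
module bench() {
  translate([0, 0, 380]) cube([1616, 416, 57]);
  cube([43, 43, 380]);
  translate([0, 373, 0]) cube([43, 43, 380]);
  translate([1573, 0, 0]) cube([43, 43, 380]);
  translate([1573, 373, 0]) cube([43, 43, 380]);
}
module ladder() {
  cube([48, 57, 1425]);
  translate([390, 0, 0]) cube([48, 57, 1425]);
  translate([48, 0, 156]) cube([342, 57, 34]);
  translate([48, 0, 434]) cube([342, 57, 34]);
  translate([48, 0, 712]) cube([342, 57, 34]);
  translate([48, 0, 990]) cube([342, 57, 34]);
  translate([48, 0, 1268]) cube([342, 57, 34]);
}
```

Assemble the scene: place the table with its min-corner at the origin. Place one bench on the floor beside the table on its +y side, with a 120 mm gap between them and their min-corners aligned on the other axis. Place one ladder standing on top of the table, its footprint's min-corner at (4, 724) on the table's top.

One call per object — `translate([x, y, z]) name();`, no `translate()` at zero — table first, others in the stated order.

table();
translate([0, 1118, 0]) bench();
translate([4, 724, 766]) ladder();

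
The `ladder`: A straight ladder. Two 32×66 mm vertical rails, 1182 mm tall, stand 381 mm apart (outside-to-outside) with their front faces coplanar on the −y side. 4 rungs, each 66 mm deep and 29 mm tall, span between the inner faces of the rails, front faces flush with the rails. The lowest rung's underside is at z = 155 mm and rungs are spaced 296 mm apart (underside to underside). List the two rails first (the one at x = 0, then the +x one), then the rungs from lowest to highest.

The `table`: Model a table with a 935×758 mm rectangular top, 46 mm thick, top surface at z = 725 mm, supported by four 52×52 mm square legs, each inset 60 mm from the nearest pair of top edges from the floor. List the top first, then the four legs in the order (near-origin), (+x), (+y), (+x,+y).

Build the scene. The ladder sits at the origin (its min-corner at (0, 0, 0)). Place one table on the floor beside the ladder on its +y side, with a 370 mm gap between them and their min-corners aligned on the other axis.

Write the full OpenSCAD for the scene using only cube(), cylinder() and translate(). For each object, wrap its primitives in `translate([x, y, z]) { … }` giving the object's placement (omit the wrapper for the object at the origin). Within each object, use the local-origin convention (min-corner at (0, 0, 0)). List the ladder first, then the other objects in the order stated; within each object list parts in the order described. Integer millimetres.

cube([32, 66, 1182]);
translate([349, 0, 0]) cube([32, 66, 1182]);
translate([32, 0, 155]) cube([317, 66, 29]);
translate([32, 0, 451]) cube([317, 66, 29]);
translate([32, 0, 747]) cube([317, 66, 29]);
translate([32, 0, 1043]) cube([317, 66, 29]);
translate([0, 436, 0]) {
  translate([0, 0, 679]) cube([935, 758, 46]);
  translate([60, 60, 0]) cube([52, 52, 679]);
  translate([823, 60, 0]) cube([52, 52, 679]);
  translate([60, 646, 0]) cube([52, 52, 679]);
  translate([823, 646, 0]) cube([52, 52, 679]);
}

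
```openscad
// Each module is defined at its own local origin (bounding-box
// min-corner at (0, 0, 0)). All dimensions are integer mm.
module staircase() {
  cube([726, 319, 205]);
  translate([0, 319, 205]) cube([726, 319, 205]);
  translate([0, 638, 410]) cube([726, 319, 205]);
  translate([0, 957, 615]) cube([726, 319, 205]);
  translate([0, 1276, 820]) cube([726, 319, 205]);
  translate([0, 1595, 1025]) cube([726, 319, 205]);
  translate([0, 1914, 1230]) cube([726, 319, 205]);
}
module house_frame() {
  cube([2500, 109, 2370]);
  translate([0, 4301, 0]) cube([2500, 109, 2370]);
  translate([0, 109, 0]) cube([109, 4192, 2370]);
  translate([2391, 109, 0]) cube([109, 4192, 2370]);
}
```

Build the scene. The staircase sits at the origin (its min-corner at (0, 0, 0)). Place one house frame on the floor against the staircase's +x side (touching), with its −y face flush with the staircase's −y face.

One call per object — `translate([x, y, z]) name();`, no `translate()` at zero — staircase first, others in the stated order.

staircase();
translate([726, 0, 0]) house_frame();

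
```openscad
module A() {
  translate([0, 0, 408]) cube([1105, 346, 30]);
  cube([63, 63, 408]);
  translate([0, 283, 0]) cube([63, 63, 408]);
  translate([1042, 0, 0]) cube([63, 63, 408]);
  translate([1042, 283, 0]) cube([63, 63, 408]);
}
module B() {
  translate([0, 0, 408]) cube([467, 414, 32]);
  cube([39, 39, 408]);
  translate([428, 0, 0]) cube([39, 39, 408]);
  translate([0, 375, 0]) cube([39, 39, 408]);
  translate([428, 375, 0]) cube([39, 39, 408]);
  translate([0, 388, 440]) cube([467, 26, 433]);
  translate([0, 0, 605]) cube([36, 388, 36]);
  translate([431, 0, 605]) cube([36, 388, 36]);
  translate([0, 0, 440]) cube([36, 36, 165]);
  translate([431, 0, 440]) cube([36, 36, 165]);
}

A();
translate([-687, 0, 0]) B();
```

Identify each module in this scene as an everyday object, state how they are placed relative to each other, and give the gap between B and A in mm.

The chair's nearest face is 220 mm from the bench's −x face.

A is a bench. B is a chair. The chair is on the floor beside the bench on its −x side. The gap between the chair and the bench is 220 mm.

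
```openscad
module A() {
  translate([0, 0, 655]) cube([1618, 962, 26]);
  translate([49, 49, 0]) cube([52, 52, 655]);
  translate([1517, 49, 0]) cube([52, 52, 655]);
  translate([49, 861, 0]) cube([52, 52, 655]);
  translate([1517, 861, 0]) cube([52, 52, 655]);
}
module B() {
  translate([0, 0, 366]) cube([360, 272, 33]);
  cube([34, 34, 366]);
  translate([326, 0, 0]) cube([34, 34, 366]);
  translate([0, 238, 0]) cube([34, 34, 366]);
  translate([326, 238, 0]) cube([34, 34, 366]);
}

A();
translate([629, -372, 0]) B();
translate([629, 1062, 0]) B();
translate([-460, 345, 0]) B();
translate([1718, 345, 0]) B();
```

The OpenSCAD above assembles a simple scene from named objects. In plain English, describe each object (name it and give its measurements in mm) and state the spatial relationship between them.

A is a table: top 1618 mm (x) × 962 mm (y), 26 mm thick, upper face at z = 681 mm, on four 52×52 mm square legs, each inset 49 mm from the nearest pair of top edges, running from z = 0 to the bottom of the top.

B is a four-legged stool. The seat is 360×272 mm, 33 mm thick, top at z = 399 mm. It stands on four square legs, each 34×34 mm in cross-section, from z = 0 to the seat underside, each flush with a corner of the seat.

Four stools sit around the table at the −y, +y, −x, +x sides.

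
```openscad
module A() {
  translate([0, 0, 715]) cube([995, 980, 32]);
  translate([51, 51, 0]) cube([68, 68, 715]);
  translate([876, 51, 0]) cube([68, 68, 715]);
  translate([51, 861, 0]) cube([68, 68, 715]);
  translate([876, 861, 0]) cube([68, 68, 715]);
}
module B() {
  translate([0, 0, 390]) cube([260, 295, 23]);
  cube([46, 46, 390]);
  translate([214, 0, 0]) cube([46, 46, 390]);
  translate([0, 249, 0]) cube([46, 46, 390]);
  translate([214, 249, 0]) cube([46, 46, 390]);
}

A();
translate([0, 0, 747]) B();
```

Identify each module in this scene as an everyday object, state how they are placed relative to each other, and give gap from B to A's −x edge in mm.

The stool's min-x is at 0; the table's min-x is 0; gap = 0 mm.

A is a table. B is a stool. The stool is on top of the table. The gap from the stool to the table's −x edge is 0 mm.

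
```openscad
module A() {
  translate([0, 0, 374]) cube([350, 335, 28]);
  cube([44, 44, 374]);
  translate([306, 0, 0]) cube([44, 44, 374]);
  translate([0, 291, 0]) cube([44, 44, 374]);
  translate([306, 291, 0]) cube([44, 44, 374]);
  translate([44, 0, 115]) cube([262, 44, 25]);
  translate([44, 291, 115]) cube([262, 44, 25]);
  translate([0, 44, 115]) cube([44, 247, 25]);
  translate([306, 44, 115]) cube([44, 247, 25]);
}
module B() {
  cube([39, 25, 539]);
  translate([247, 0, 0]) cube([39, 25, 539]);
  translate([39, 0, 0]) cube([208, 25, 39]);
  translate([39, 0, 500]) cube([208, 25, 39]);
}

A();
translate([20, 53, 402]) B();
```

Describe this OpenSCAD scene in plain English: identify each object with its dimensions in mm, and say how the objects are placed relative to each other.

A is a simple wooden stool: a rectangular seat 350 mm (x) by 335 mm (y), 28 mm thick, top face at z = 402 mm, on four square legs, each 44×44 mm in cross-section. The legs rest on z = 0, each flush with a corner of the seat. Four stretchers, 44 mm wide and 25 mm tall, connect adjacent legs with their undersides at z = 115 mm, each running between the inner faces of the legs it joins and aligned with the legs' outer faces on the other axis.

B is a rectangular picture frame lying in the x–z plane (depth along y). The opening is 208 mm wide (x) by 461 mm tall (z), surrounded by a border 39 mm wide on all four sides. The frame is 25 mm deep and is made of two full-height vertical stiles with two horizontal rails fitted between them.

The picture frame is on top of the stool.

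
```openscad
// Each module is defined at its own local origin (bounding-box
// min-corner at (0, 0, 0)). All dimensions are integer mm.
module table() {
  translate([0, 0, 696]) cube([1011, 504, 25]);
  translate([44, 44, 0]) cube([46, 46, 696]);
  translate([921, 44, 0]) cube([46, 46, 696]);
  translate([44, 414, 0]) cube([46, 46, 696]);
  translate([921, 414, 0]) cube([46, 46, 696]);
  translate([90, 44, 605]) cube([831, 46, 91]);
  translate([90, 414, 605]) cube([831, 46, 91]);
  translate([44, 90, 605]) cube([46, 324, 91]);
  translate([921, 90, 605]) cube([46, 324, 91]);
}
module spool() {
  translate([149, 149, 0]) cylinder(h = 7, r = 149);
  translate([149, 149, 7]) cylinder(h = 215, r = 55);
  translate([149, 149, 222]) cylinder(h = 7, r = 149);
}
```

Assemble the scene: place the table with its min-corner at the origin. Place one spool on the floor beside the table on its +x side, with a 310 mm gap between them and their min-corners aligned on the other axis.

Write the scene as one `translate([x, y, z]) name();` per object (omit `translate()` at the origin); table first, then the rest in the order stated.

table();
translate([1321, 0, 0]) spool();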